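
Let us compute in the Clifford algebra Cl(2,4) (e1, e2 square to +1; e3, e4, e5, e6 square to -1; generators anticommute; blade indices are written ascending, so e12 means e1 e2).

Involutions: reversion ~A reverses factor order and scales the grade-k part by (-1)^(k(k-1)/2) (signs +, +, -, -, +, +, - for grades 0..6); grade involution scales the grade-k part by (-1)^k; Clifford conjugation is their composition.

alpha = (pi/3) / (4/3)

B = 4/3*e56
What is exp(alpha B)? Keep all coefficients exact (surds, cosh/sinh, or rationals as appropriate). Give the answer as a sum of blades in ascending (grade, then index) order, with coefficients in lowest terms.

B^2 = (4/3)^2*(e56)^2 = 16/9*(-1) = -16/9 (a basis 2-blade squares to minus the product of its generators' squares).
B^2 = -16/9 — the negative square puts this in the circular regime; l = 4/3, alpha*l = pi/3, so exp(alpha B) = cos(pi/3) + (sin(pi/3)/(4/3))*B = 1/2 + (3*sqrt(3)/8)*B.
Answer: 1/2 + sqrt(3)/2*e56


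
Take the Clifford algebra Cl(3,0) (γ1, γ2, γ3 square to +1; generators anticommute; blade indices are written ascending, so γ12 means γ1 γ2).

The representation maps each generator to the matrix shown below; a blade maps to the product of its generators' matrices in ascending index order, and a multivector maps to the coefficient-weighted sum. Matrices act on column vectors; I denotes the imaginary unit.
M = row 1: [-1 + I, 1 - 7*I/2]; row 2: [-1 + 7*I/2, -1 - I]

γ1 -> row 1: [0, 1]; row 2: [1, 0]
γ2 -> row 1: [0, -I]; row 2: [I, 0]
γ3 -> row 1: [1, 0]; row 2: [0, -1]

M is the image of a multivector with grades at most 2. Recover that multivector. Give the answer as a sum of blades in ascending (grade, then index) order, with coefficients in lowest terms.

Method: 1, rho(γ1), rho(γ2), rho(γ3) form a trace-orthogonal basis of the 2x2 complex matrices (tr(X Y) = 2 if X = Y, else 0), so M = m0*1 + m1*rho(γ1) + m2*rho(γ2) + m3*rho(γ3) with m0 = tr(M)/2 = -1, m1 = tr(M rho(γ1))/2 = 0, m2 = tr(M rho(γ2))/2 = 7/2 + I, m3 = tr(M rho(γ3))/2 = I.
Multiplying table entries, the bivector images are rho(γ12) = I*rho(γ3), rho(γ13) = -I*rho(γ2), rho(γ23) = I*rho(γ1); with real blade coefficients the real parts of m0..m3 are the coefficients of 1, γ1, γ2, γ3 and the imaginary parts give the bivectors (γ23: Im m1, γ13: -Im m2, γ12: Im m3).
Answer: -1 + 7/2*γ2 + γ12 - γ13


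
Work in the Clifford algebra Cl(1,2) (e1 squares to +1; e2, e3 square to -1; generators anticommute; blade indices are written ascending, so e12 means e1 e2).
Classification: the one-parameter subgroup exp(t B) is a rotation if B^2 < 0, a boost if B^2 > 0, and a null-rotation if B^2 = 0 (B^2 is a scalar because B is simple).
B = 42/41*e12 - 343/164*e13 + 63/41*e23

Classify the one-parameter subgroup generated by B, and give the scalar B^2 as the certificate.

B^2 term by term: the squares give (42/41)^2*(e12)^2 + (-343/164)^2*(e13)^2 + (63/41)^2*(e23)^2 = 1764/1681*(+1) + 117649/26896*(+1) + 3969/1681*(-1) = 49/16 (each basis 2-blade squares to minus the product of its generators' squares); cross terms between blades sharing an index anticommute and cancel. So B^2 = 49/16.
Answer: boost, certificate B^2 = 49/16. B^2 = 49/16 is basis-independent, so its sign is the whole story.


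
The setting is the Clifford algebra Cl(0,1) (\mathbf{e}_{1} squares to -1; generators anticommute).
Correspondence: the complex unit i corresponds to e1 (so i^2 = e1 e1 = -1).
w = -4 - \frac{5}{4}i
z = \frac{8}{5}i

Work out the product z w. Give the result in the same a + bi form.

In blades: z = \frac{8}{5} e_{1}, w = -4 - \frac{5}{4} e_{1}.
Distribute z over w term by term (generator squares from the signature, products reordered to ascending indices): (\frac{8}{5} e_{1})*w = 2 - \frac{32}{5} e_{1}.
Sum: 2 - \frac{32}{5} e_{1}; translating back through the correspondence:
Answer: 2 - \frac{32}{5}i


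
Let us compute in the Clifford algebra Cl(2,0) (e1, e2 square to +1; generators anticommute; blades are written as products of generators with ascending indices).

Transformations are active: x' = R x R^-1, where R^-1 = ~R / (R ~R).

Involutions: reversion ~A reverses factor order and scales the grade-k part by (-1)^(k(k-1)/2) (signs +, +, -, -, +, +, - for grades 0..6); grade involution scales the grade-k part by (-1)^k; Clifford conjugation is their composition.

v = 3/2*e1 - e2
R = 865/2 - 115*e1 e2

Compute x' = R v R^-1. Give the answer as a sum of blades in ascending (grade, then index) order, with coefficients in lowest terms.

~R = 865/2 + 115*e1 e2, and R ~R = 801125/4, so R^-1 = ~R / (801125/4).
R v = 3055/4*e1 - 260*e2
Answer: 8867/4930*e1 - 303/2465*e2


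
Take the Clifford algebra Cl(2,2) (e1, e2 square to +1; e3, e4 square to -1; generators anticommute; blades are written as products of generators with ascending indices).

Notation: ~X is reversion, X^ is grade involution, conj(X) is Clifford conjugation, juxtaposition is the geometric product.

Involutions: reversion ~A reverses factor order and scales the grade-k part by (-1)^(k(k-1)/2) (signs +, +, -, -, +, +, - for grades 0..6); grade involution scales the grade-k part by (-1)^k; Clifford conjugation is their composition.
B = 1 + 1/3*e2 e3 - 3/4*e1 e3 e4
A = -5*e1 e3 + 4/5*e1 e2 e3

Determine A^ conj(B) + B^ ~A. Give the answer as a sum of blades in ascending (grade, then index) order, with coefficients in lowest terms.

first term: 4/15*e1 + 15/4*e4 + 5/3*e1 e2 - 5*e1 e3 - 3/5*e2 e4 - 4/5*e1 e2 e3
second term: -4/15*e1 + 15/4*e4 - 5/3*e1 e2 + 5*e1 e3 - 3/5*e2 e4 - 4/5*e1 e2 e3
Answer: 15/2*e4 - 6/5*e2 e4 - 8/5*e1 e2 e3


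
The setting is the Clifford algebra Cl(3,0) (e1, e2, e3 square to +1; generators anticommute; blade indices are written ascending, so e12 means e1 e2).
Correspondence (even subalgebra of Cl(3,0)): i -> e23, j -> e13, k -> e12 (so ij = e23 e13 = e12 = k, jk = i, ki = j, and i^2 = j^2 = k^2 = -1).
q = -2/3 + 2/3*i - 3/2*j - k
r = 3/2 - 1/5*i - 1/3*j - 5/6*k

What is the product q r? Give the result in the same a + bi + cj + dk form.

In blades: q = -2/3 - e12 - 3/2*e13 + 2/3*e23, r = 3/2 - 5/6*e12 - 1/3*e13 - 1/5*e23.
Distribute q over r term by term (generator squares from the signature, products reordered to ascending indices): (-2/3)*r = -1 + 5/9*e12 + 2/9*e13 + 2/15*e23; (-e12)*r = -5/6 - 3/2*e12 + 1/5*e13 - 1/3*e23; (-3/2*e13)*r = -1/2 - 3/10*e12 - 9/4*e13 + 5/4*e23; (2/3*e23)*r = 2/15 - 2/9*e12 + 5/9*e13 + e23.
Sum: -11/5 - 22/15*e12 - 229/180*e13 + 41/20*e23; translating back through the correspondence:
Answer: -11/5 + 41/20*i - 229/180*j - 22/15*k


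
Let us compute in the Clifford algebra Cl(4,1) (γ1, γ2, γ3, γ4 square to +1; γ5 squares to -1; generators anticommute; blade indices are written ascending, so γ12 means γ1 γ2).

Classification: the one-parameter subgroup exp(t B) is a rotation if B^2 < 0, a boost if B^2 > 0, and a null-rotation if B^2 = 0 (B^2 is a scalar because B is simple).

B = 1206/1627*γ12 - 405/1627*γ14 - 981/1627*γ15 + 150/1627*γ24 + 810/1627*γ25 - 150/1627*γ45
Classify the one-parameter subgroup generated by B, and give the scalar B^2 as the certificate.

B^2 term by term: the squares give (1206/1627)^2*(γ12)^2 + (-405/1627)^2*(γ14)^2 + (-981/1627)^2*(γ15)^2 + (150/1627)^2*(γ24)^2 + (810/1627)^2*(γ25)^2 + (-150/1627)^2*(γ45)^2 = 1454436/2647129*(-1) + 164025/2647129*(-1) + 962361/2647129*(+1) + 22500/2647129*(-1) + 656100/2647129*(+1) + 22500/2647129*(+1) = 0 (each basis 2-blade squares to minus the product of its generators' squares); cross terms between blades sharing an index anticommute and cancel; the commuting (index-disjoint) pairs give grade-4 terms 2*c*c'*(blade product), which cancel blade by blade — γ1245: -361800/2647129 + 656100/2647129 - 294300/2647129 = 0 — confirming B is simple. So B^2 = 0.
Answer: null-rotation, certificate B^2 = 0. Certificate logic: 0 is a conjugation-invariant scalar, so its sign fixes rotation versus boost versus null-rotation outright.


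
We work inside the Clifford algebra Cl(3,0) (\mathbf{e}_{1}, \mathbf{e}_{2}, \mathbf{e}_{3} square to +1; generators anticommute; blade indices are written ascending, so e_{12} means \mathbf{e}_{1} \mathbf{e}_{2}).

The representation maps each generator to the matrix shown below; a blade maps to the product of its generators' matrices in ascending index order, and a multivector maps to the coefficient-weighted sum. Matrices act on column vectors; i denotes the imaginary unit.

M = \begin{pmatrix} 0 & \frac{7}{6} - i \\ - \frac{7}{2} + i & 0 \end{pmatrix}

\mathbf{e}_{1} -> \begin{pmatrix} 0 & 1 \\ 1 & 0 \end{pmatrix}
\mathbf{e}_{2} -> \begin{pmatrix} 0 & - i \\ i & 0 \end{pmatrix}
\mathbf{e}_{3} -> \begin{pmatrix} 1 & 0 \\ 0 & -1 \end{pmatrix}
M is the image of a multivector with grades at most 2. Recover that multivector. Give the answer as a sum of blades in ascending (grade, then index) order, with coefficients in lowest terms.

Method: 1, rho(e_{1}), rho(e_{2}), rho(e_{3}) form a trace-orthogonal basis of the 2x2 complex matrices (tr(X Y) = 2 if X = Y, else 0), so M = m0*1 + m1*rho(e_{1}) + m2*rho(e_{2}) + m3*rho(e_{3}) with m0 = tr(M)/2 = 0, m1 = tr(M rho(e_{1}))/2 = - \frac{7}{6}, m2 = tr(M rho(e_{2}))/2 = 1 + \frac{7 i}{3}, m3 = tr(M rho(e_{3}))/2 = 0.
Multiplying table entries, the bivector images are rho(e_{12}) = i*rho(e_{3}), rho(e_{13}) = -i*rho(e_{2}), rho(e_{23}) = i*rho(e_{1}); with real blade coefficients the real parts of m0..m3 are the coefficients of 1, e_{1}, e_{2}, e_{3} and the imaginary parts give the bivectors (e_{23}: Im m1, e_{13}: -Im m2, e_{12}: Im m3).
Answer: -\frac{7}{6} e_{1} + e_{2} - \frac{7}{3} e_{13}


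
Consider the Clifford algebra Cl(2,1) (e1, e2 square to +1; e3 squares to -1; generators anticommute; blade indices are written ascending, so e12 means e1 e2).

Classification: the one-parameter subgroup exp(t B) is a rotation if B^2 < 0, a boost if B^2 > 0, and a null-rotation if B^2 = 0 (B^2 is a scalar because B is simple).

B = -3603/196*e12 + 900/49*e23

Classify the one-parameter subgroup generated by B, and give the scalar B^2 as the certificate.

B^2 term by term: the squares give (-3603/196)^2*(e12)^2 + (900/49)^2*(e23)^2 = 12981609/38416*(-1) + 810000/2401*(+1) = -9/16 (each basis 2-blade squares to minus the product of its generators' squares); cross terms between blades sharing an index anticommute and cancel. So B^2 = -9/16.
Answer: rotation, certificate B^2 = -9/16. The invariant at work: B^2 = -9/16 is unchanged by conjugation, hence its sign classifies the subgroup whatever basis B is written in.


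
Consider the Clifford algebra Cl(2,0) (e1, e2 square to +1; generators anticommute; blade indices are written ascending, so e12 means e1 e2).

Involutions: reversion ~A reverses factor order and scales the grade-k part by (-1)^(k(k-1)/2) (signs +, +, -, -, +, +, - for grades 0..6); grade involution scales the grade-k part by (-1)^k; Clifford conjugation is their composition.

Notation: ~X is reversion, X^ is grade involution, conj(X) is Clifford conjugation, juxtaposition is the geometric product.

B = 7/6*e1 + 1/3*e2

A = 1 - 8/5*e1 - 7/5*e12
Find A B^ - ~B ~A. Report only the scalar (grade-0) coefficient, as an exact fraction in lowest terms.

first term: 28/15 - 7/10*e1 - 59/30*e2 + 8/15*e12
second term: -28/15 + 7/10*e1 + 59/30*e2 + 8/15*e12
Answer: 56/15


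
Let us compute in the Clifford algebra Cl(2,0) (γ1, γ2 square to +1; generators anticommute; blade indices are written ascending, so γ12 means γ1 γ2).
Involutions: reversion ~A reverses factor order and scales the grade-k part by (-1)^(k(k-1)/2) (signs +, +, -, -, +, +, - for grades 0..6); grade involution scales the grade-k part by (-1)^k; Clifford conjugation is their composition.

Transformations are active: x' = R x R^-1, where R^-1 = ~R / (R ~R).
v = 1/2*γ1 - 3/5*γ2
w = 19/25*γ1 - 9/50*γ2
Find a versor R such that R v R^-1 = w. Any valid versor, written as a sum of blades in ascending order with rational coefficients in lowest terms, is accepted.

Here q(v) = q(w) = 61/100; the classical choice R = v + w = 63/50*γ1 - 39/50*γ2 then realises v -> w under the sandwich.
Answer: 63/50*γ1 - 39/50*γ2


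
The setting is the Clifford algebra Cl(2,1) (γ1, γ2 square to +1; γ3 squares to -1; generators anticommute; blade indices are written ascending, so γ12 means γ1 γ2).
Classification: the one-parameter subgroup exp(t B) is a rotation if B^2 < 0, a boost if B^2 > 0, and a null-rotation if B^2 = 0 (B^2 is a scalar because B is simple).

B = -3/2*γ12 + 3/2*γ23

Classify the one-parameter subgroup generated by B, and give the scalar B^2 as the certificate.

B^2 term by term: the squares give (-3/2)^2*(γ12)^2 + (3/2)^2*(γ23)^2 = 9/4*(-1) + 9/4*(+1) = 0 (each basis 2-blade squares to minus the product of its generators' squares); cross terms between blades sharing an index anticommute and cancel. So B^2 = 0.
Answer: null-rotation, certificate B^2 = 0. Check the certificate: B^2 = 0, and that sign is decisive whatever form B takes.


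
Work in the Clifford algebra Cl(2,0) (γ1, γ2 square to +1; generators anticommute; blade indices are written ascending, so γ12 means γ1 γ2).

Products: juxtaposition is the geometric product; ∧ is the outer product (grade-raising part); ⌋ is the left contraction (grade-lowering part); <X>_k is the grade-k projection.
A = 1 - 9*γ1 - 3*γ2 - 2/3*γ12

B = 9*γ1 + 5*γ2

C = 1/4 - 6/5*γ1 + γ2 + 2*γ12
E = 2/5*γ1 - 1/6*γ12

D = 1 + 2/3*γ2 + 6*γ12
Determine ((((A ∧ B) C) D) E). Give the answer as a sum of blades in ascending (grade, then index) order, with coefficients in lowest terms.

step 1: 9*γ1 + 5*γ2 - 18*γ12
step 2: 151/5 - 103/4*γ1 - 47/20*γ2 + 21/2*γ12
step 3: -1031/30 - 93/20*γ1 - 8203/60*γ2 + 2618/15*γ12
step 4: 12253/450 - 65759/1800*γ1 - 41423/600*γ2 + 54373/900*γ12
Answer: 12253/450 - 65759/1800*γ1 - 41423/600*γ2 + 54373/900*γ12


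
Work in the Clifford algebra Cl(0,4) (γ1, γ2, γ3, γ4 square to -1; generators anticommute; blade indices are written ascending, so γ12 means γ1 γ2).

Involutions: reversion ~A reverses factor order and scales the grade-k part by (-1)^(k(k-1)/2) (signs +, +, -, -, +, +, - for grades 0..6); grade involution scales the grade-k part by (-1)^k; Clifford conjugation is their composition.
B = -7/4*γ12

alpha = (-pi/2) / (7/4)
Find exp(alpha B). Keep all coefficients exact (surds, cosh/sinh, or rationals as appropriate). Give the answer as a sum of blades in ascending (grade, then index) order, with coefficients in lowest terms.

B^2 = (-7/4)^2*(γ12)^2 = 49/16*(-1) = -49/16 (a basis 2-blade squares to minus the product of its generators' squares).
B^2 = -49/16 — circular case — the even/odd split gives cos and sin: l = 7/4, alpha*l = -pi/2, so exp(alpha B) = cos(-pi/2) + (sin(-pi/2)/(7/4))*B = 0 + (-4/7)*B.
Answer: γ12


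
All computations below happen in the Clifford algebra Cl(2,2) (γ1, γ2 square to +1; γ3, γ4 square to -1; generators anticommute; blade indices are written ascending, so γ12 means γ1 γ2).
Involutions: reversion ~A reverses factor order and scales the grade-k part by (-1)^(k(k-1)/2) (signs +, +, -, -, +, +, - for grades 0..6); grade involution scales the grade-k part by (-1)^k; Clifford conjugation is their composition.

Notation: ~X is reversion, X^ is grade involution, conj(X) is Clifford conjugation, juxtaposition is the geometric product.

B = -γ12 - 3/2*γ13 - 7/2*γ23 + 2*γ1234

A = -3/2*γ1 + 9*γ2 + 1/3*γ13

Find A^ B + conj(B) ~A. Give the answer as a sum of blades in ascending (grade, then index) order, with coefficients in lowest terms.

first term: -1/2 - 9*γ1 - 3/2*γ2 + 117/4*γ3 - 7/6*γ12 - 1/3*γ23 - 2/3*γ24 - 75/4*γ123 + 18*γ134 + 3*γ234
second term: -1/2 + 9*γ1 + 3/2*γ2 - 117/4*γ3 + 7/6*γ12 + 1/3*γ23 + 2/3*γ24 - 75/4*γ123 + 18*γ134 + 3*γ234
Answer: -1 - 75/2*γ123 + 36*γ134 + 6*γ234


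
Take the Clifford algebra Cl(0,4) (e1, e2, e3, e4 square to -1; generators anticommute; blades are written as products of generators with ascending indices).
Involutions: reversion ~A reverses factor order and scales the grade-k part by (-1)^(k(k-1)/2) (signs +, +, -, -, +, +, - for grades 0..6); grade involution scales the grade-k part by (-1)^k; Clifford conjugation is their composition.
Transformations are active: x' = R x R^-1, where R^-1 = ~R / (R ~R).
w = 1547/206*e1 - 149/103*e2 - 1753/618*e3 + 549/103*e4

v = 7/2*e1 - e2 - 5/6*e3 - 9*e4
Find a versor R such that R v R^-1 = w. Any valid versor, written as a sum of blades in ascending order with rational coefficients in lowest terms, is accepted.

Reasoning: v^2 = w^2 = -1709/18 since conjugation preserves the quadratic form; R = v + w = 1134/103*e1 - 252/103*e2 - 378/103*e3 - 378/103*e4 is then valid when invertible, keeping its own part and reversing (v - w)/2.
Answer: 1134/103*e1 - 252/103*e2 - 378/103*e3 - 378/103*e4


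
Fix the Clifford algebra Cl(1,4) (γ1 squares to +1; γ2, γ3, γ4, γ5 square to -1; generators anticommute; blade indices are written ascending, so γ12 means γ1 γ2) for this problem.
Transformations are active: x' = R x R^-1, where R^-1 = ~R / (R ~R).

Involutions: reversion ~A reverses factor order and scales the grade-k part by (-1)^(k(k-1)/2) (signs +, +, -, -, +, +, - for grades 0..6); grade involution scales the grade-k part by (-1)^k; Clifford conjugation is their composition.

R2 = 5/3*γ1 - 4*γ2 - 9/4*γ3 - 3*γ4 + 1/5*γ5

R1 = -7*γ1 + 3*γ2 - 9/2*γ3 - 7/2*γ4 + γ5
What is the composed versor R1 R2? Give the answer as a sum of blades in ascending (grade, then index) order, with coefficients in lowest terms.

Distribute over the terms of R1 (each basis-blade product reordered to ascending indices, repeated generators contracted through their squares):
(-7*γ1) R2 = -35/3 + 28*γ12 + 63/4*γ13 + 21*γ14 - 7/5*γ15
(3*γ2) R2 = 12 - 5*γ12 - 27/4*γ23 - 9*γ24 + 3/5*γ25
(-9/2*γ3) R2 = -81/8 + 15/2*γ13 - 18*γ23 + 27/2*γ34 - 9/10*γ35
(-7/2*γ4) R2 = -21/2 + 35/6*γ14 - 14*γ24 - 63/8*γ34 - 7/10*γ45
(γ5) R2 = -1/5 - 5/3*γ15 + 4*γ25 + 9/4*γ35 + 3*γ45
Summing the partial products and collecting blades:
Answer: -2459/120 + 23*γ12 + 93/4*γ13 + 161/6*γ14 - 46/15*γ15 - 99/4*γ23 - 23*γ24 + 23/5*γ25 + 45/8*γ34 + 27/20*γ35 + 23/10*γ45


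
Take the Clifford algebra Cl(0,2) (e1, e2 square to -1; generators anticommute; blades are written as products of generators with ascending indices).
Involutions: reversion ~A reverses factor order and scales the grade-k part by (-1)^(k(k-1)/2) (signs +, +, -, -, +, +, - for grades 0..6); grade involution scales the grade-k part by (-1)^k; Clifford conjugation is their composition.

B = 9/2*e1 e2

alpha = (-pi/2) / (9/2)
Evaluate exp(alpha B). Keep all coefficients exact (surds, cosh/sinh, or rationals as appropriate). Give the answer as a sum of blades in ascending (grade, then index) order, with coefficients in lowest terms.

B^2 = (9/2)^2*(e1 e2)^2 = 81/4*(-1) = -81/4 (a basis 2-blade squares to minus the product of its generators' squares).
B^2 = -81/4 — since the square is negative, the closed form is circular: l = 9/2, alpha*l = -pi/2, so exp(alpha B) = cos(-pi/2) + (sin(-pi/2)/(9/2))*B = 0 + (-2/9)*B.
Answer: -e1 e2


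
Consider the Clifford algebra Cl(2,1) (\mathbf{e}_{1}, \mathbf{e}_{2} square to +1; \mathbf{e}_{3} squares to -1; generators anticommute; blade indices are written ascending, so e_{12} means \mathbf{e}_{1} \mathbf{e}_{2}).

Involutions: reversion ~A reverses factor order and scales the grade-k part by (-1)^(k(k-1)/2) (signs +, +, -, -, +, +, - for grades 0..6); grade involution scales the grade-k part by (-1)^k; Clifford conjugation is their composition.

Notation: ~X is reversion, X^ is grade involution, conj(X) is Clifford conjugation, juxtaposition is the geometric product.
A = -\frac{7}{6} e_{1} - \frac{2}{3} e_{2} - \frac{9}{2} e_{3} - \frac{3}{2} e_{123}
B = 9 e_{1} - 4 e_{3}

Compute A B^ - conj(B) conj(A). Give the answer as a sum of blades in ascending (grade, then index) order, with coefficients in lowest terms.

first term: \frac{57}{2} - \frac{271}{6} e_{13} + \frac{65}{6} e_{23}
second term: -\frac{57}{2} - \frac{271}{6} e_{13} + \frac{65}{6} e_{23}
Answer: 57


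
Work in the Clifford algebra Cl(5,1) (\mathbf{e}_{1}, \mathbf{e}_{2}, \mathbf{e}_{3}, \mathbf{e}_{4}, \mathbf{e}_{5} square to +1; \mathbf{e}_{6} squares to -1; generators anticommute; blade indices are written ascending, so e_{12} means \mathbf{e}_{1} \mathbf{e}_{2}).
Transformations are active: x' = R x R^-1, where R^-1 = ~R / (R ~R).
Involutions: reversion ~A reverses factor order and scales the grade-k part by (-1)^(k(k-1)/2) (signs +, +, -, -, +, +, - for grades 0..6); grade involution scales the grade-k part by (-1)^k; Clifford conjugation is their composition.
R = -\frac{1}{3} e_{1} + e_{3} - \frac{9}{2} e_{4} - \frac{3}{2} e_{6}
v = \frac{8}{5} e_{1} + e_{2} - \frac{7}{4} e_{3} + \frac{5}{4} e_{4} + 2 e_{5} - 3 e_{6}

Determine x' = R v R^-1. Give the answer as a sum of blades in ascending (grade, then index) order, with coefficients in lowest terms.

~R = -\frac{1}{3} e_{1} + e_{3} - \frac{9}{2} e_{4} - \frac{3}{2} e_{6}, and R ~R = \frac{172}{9}, so R^-1 = ~R / (\frac{172}{9}).
R v = -\frac{1489}{120} - \frac{1}{3} e_{12} - \frac{61}{60} e_{13} + \frac{407}{60} e_{14} - \frac{2}{3} e_{15} + \frac{17}{5} e_{16} - e_{23} + \frac{9}{2} e_{24} + \frac{3}{2} e_{26} - \frac{53}{8} e_{34} + 2 e_{35} - \frac{45}{8} e_{36} - 9 e_{45} + \frac{123}{8} e_{46} + 3 e_{56}
Answer: -\frac{803}{688} e_{1} - e_{2} + \frac{1553}{3440} e_{3} + \frac{31603}{6880} e_{4} - 2 e_{5} + \frac{34041}{6880} e_{6}


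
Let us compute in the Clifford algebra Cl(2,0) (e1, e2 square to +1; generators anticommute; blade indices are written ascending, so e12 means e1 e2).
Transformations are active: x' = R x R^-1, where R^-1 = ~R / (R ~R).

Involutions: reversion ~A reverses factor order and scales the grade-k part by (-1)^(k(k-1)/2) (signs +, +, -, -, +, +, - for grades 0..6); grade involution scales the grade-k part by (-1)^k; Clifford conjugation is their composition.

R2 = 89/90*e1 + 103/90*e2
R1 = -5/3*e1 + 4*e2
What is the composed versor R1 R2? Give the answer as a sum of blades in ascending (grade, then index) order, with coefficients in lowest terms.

Distribute over the terms of R1 (each basis-blade product reordered to ascending indices, repeated generators contracted through their squares):
(-5/3*e1) R2 = -89/54 - 103/54*e12
(4*e2) R2 = 206/45 - 178/45*e12
Summing the partial products and collecting blades:
Answer: 791/270 - 1583/270*e12


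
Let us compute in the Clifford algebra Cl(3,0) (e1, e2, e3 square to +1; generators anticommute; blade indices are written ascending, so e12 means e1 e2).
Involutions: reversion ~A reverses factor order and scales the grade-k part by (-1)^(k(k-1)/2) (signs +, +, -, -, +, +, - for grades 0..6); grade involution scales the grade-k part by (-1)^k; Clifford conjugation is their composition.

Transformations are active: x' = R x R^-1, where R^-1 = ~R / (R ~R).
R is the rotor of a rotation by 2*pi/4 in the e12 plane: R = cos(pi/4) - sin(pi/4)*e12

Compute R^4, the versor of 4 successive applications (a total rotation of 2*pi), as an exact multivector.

Because a rotor carries half the rotation angle, composing 4 copies of this e12-plane rotor multiplies the phase: 4*(pi/4) = pi, hence R^4 = cos(pi) - sin(pi)*e12.
cos(pi) = -1 and sin(pi) = 0, so R^4 = -1. The total rotation 2*pi is 1 full turn, so every vector returns to itself, yet the rotor is -1, on the OTHER sheet of the double cover (an odd number of 2*pi turns).
Answer: -1


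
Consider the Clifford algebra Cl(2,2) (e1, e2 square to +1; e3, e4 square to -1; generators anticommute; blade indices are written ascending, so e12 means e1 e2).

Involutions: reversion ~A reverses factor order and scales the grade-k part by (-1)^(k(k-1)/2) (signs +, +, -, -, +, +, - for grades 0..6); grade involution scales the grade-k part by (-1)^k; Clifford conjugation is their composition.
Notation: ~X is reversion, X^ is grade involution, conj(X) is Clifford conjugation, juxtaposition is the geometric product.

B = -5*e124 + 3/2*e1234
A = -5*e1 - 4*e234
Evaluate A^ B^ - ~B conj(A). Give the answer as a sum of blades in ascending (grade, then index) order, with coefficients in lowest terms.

first term: 6*e1 + 20*e13 + 25*e24 + 15/2*e234
second term: 6*e1 + 20*e13 + 25*e24 - 15/2*e234
Answer: 15*e234


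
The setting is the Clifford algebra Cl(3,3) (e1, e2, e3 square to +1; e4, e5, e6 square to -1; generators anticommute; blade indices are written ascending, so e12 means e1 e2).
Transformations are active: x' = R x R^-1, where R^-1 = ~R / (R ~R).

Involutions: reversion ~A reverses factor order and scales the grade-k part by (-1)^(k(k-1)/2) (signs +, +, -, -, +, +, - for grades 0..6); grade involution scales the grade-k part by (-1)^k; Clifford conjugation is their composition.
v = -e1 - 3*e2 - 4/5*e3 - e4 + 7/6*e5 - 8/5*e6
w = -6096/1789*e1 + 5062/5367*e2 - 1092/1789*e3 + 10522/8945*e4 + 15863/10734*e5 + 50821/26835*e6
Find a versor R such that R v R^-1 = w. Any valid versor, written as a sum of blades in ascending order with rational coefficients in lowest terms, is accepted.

Here q(v) = q(w) = 5147/900; the classical choice R = v + w = -7885/1789*e1 - 11039/5367*e2 - 12616/8945*e3 + 1577/8945*e4 + 4731/1789*e5 + 1577/5367*e6 then realises v -> w under the sandwich.
Answer: -7885/1789*e1 - 11039/5367*e2 - 12616/8945*e3 + 1577/8945*e4 + 4731/1789*e5 + 1577/5367*e6


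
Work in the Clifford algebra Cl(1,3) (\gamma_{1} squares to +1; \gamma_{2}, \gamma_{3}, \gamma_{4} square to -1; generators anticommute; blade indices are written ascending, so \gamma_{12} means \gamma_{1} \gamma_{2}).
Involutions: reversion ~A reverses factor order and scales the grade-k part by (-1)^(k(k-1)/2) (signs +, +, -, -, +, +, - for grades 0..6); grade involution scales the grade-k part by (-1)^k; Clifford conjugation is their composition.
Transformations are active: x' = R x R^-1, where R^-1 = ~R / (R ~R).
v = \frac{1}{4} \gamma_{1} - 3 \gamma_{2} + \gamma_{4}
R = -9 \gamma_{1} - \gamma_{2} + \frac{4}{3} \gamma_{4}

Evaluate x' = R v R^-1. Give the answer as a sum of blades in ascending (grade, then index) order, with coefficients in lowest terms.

~R = -9 \gamma_{1} - \gamma_{2} + \frac{4}{3} \gamma_{4}, and R ~R = \frac{704}{9}, so R^-1 = ~R / (\frac{704}{9}).
R v = -\frac{79}{12} + \frac{109}{4} \gamma_{12} - \frac{28}{3} \gamma_{14} + 3 \gamma_{24}
Answer: \frac{1781}{1408} \gamma_{1} + \frac{4461}{1408} \gamma_{2} - \frac{431}{352} \gamma_{4}


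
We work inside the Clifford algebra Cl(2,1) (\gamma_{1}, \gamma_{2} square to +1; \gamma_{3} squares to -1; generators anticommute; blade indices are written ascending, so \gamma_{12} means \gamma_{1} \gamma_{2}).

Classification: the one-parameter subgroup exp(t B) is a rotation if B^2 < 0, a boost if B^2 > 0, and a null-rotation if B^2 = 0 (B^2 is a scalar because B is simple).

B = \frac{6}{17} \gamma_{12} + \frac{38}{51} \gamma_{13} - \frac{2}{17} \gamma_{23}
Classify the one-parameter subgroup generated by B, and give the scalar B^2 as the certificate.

B^2 term by term: the squares give (\frac{6}{17})^2*(\gamma_{12})^2 + (\frac{38}{51})^2*(\gamma_{13})^2 + (-\frac{2}{17})^2*(\gamma_{23})^2 = \frac{36}{289}*(-1) + \frac{1444}{2601}*(+1) + \frac{4}{289}*(+1) = \frac{4}{9} (each basis 2-blade squares to minus the product of its generators' squares); cross terms between blades sharing an index anticommute and cancel. So B^2 = \frac{4}{9}.
Answer: boost, certificate B^2 = \frac{4}{9}. Because \frac{4}{9} is invariant under every versor sandwich, the classification follows from its sign alone.


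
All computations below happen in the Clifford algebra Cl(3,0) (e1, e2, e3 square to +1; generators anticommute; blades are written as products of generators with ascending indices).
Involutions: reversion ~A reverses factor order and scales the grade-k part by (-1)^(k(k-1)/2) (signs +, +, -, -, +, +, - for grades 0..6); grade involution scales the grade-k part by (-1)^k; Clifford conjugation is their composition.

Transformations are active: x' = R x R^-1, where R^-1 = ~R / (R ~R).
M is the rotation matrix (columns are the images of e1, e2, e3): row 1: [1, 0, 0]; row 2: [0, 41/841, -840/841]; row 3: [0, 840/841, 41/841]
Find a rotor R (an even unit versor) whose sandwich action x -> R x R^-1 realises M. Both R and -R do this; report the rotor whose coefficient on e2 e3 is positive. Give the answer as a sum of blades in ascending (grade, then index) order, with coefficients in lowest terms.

Method: write R = a + b12*e1 e2 + b13*e1 e3 + b23*e2 e3 with a^2 + b12^2 + b13^2 + b23^2 = 1 (so R^-1 = ~R). Expanding the columns R e_j ~R gives tr M = 4a^2 - 1 and, from the antisymmetric part, M21 - M12 = -4a*b12, M13 - M31 = 4a*b13, M32 - M23 = -4a*b23.
Here tr M = 923/841, so a^2 = (1 + tr M)/4 = 441/841 and a = ±21/29. Taking a = 21/29: M21 - M12 = 0, M13 - M31 = 0, M32 - M23 = 1680/841, giving b12 = 0, b13 = 0, b23 = -20/29, i.e. R = 21/29 - 20/29*e2 e3.
Its e2 e3 coefficient is negative, so report the other preimage -R.
Answer: -21/29 + 20/29*e2 e3. Recall the cover is two-to-one: with M of trace 923/841, both preimages act alike, and the stated e2 e3 sign chooses the sheet.


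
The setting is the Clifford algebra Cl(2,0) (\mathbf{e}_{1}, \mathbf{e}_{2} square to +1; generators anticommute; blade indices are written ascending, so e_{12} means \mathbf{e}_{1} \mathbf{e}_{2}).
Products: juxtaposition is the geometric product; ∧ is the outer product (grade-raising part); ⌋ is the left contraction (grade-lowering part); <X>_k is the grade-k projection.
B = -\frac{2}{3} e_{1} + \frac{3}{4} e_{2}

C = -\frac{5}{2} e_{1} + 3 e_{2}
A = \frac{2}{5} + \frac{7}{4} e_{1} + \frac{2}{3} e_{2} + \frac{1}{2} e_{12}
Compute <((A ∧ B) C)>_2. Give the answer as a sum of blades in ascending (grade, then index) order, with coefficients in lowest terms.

step 1: -\frac{4}{15} e_{1} + \frac{3}{10} e_{2} + \frac{253}{144} e_{12}
step 2: \frac{47}{30} + \frac{253}{48} e_{1} + \frac{1265}{288} e_{2} - \frac{1}{20} e_{12}
step 3: -\frac{1}{20} e_{12}
Answer: -\frac{1}{20} e_{12}


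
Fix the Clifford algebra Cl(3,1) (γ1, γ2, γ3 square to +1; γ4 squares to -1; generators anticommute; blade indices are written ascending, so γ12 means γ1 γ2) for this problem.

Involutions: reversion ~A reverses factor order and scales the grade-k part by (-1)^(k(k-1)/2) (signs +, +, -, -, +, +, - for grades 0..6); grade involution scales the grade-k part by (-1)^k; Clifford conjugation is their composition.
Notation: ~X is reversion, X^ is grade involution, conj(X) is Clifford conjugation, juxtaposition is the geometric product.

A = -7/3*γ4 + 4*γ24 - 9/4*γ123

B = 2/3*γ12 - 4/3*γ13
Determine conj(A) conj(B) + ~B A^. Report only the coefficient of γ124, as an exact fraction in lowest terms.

first term: -3*γ2 - 3/2*γ3 - 8/3*γ14 - 14/9*γ124 + 28/9*γ134 + 16/3*γ1234
second term: 3*γ2 + 3/2*γ3 - 8/3*γ14 - 14/9*γ124 + 28/9*γ134 - 16/3*γ1234
Answer: -28/9


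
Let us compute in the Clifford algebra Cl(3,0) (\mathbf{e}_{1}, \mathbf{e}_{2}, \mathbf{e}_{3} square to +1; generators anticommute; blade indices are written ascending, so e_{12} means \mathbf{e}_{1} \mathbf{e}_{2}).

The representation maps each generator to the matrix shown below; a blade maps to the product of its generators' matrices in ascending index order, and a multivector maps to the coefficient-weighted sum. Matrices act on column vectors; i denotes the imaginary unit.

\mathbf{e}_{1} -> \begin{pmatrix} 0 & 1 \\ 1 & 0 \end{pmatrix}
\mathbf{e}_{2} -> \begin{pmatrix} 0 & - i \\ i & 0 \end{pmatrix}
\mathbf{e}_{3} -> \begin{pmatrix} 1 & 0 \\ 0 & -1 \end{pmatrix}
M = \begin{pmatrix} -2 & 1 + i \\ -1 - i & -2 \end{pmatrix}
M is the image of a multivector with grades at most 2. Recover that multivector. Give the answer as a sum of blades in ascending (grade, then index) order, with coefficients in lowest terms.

Method: 1, rho(e_{1}), rho(e_{2}), rho(e_{3}) form a trace-orthogonal basis of the 2x2 complex matrices (tr(X Y) = 2 if X = Y, else 0), so M = m0*1 + m1*rho(e_{1}) + m2*rho(e_{2}) + m3*rho(e_{3}) with m0 = tr(M)/2 = -2, m1 = tr(M rho(e_{1}))/2 = 0, m2 = tr(M rho(e_{2}))/2 = -1 + i, m3 = tr(M rho(e_{3}))/2 = 0.
Multiplying table entries, the bivector images are rho(e_{12}) = i*rho(e_{3}), rho(e_{13}) = -i*rho(e_{2}), rho(e_{23}) = i*rho(e_{1}); with real blade coefficients the real parts of m0..m3 are the coefficients of 1, e_{1}, e_{2}, e_{3} and the imaginary parts give the bivectors (e_{23}: Im m1, e_{13}: -Im m2, e_{12}: Im m3).
Answer: -2 - e_{2} - e_{13}


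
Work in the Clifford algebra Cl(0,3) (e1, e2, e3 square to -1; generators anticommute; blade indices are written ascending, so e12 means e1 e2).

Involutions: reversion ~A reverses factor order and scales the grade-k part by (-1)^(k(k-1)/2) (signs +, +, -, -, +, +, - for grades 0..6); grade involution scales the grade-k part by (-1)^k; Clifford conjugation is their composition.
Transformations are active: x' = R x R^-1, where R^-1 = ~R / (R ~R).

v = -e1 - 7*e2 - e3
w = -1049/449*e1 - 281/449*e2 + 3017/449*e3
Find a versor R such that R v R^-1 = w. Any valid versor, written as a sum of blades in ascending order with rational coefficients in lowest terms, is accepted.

Take R = v + w = -1498/449*e1 - 3424/449*e2 + 2568/449*e3. Because q(v) = q(w) = -51, conjugation by R sends v exactly to w.
Answer: -1498/449*e1 - 3424/449*e2 + 2568/449*e3


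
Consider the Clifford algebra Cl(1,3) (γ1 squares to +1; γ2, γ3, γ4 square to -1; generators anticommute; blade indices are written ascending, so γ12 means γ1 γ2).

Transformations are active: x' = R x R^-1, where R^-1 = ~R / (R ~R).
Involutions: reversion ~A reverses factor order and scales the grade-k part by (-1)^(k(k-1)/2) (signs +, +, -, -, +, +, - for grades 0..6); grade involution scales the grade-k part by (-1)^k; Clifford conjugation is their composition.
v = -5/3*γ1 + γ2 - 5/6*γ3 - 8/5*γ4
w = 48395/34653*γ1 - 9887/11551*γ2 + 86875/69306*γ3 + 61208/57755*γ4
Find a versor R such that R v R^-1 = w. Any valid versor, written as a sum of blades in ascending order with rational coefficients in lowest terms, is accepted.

Here q(v) = q(w) = -443/300; the classical choice R = v + w = -3120/11551*γ1 + 1664/11551*γ2 + 14560/34653*γ3 - 6240/11551*γ4 then realises v -> w under the sandwich.
Answer: -3120/11551*γ1 + 1664/11551*γ2 + 14560/34653*γ3 - 6240/11551*γ4


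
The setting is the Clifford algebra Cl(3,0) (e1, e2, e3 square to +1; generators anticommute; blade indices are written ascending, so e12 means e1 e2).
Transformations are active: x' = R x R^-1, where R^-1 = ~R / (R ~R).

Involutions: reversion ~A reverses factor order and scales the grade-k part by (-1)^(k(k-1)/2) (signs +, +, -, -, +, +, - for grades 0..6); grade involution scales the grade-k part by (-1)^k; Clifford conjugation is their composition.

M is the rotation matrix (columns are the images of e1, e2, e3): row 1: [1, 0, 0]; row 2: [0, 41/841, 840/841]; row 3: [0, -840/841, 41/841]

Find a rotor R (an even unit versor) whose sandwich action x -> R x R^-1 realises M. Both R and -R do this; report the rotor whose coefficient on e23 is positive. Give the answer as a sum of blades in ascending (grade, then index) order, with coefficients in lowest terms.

Method: write R = a + b12*e12 + b13*e13 + b23*e23 with a^2 + b12^2 + b13^2 + b23^2 = 1 (so R^-1 = ~R). Expanding the columns R e_j ~R gives tr M = 4a^2 - 1 and, from the antisymmetric part, M21 - M12 = -4a*b12, M13 - M31 = 4a*b13, M32 - M23 = -4a*b23.
Here tr M = 923/841, so a^2 = (1 + tr M)/4 = 441/841 and a = ±21/29. Taking a = 21/29: M21 - M12 = 0, M13 - M31 = 0, M32 - M23 = -1680/841, giving b12 = 0, b13 = 0, b23 = 20/29, i.e. R = 21/29 + 20/29*e23.
Its e23 coefficient is already positive.
Answer: 21/29 + 20/29*e23. Uniqueness: Spin(3) -> SO(3) maps R and -R to the same rotation of trace 923/841; fixing the sign of the e23 coefficient removes the ambiguity.


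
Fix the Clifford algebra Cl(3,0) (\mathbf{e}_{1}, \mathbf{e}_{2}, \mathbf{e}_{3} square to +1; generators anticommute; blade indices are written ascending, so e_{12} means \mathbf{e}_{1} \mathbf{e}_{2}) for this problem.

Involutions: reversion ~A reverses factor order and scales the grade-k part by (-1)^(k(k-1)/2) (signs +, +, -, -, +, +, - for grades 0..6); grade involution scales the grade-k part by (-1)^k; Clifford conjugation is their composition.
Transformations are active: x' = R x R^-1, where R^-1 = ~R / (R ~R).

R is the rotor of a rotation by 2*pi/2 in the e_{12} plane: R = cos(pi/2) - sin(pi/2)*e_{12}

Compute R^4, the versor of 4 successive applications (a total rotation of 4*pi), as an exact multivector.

The rotor phase is half the rotation angle and phases add under composition, so 4 steps in the e_{12} plane accumulate phase 4*(pi/2) = 2 \pi: R^4 = cos(2 \pi) - sin(2 \pi)*e_{12}.
cos(2 \pi) = 1 and sin(2 \pi) = 0, so R^4 = 1. The total rotation 4*pi is 2 full turns, so every vector returns to itself, yet the rotor is +1, back on the identity sheet (an even number of 2*pi turns).
Answer: 1


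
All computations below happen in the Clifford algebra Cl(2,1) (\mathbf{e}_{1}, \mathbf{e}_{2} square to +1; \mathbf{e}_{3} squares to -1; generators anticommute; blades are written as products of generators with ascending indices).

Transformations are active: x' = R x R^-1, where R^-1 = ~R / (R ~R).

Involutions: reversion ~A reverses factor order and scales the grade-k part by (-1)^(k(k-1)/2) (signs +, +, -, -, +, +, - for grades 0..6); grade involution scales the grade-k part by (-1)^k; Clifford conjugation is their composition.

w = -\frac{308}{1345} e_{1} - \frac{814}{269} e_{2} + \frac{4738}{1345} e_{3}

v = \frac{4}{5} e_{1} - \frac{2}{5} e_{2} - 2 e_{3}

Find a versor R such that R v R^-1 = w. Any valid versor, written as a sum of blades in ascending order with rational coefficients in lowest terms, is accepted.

Equal squares first: v^2 = w^2 = -\frac{16}{5}. Then v + w = \frac{768}{1345} e_{1} - \frac{4608}{1345} e_{2} + \frac{2048}{1345} e_{3} is a versor taking v to w, provided it is invertible.
Answer: \frac{768}{1345} e_{1} - \frac{4608}{1345} e_{2} + \frac{2048}{1345} e_{3}


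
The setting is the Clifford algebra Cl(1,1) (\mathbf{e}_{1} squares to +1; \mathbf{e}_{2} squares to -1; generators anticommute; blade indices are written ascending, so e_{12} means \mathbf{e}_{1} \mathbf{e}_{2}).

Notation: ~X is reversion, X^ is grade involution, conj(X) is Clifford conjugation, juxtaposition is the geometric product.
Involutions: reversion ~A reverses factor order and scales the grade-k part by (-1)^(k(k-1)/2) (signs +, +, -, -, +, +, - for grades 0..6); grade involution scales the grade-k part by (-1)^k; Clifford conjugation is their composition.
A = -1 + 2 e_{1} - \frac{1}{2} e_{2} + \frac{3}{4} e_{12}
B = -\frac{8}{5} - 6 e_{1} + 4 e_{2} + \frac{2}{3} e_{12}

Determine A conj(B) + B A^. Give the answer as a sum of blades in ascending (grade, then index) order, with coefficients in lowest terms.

first term: \frac{111}{10} - \frac{88}{15} e_{1} - \frac{31}{30} e_{2} - \frac{83}{15} e_{12}
second term: \frac{121}{10} + \frac{178}{15} e_{1} - \frac{239}{30} e_{2} + \frac{47}{15} e_{12}
Answer: \frac{116}{5} + 6 e_{1} - 9 e_{2} - \frac{12}{5} e_{12}


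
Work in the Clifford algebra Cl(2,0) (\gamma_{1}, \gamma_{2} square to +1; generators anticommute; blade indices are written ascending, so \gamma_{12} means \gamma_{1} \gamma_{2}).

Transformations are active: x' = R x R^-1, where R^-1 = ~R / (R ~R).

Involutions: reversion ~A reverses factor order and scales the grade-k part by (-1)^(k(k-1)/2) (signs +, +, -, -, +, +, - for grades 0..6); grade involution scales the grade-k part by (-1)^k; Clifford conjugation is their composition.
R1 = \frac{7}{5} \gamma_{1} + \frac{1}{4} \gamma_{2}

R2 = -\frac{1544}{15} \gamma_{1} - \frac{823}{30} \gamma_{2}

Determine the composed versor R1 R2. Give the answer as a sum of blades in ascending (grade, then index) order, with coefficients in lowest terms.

Distribute over the terms of R1 (each basis-blade product reordered to ascending indices, repeated generators contracted through their squares):
(\frac{7}{5} \gamma_{1}) R2 = -\frac{10808}{75} - \frac{5761}{150} \gamma_{12}
(\frac{1}{4} \gamma_{2}) R2 = -\frac{823}{120} + \frac{386}{15} \gamma_{12}
Summing the partial products and collecting blades:
Answer: -\frac{30193}{200} - \frac{1901}{150} \gamma_{12}
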